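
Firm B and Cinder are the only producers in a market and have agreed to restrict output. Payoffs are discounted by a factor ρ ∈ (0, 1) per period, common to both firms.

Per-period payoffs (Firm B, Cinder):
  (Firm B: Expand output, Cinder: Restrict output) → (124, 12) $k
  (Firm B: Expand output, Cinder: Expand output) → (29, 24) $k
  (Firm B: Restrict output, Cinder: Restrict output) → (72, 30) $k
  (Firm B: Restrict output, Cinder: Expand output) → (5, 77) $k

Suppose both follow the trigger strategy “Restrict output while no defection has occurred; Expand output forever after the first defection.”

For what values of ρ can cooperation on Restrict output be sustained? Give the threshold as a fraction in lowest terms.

47/53

For Firm B: deviation gain 124−72 = 52, per-period punishment loss 72−29 = 43. IC gives ρ ≥ 52/95.
For Cinder: gain 47, loss 6 per period, so ρ ≥ 47/53.
The tighter constraint is Cinder's, so cooperation needs ρ ≥ 47/53.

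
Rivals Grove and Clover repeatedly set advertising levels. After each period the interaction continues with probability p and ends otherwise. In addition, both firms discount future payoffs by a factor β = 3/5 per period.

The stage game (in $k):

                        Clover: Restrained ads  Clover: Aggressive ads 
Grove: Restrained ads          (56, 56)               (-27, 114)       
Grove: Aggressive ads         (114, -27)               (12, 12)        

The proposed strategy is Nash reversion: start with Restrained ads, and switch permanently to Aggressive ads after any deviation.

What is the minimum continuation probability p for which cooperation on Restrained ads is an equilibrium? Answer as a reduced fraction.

145/153

Expected continuation weight on next period's payoff is β·p = 3/5·p, which plays the role of the discount factor.
Cooperation requires 3/5·p ≥ (114−56)/(114−12) = 29/51, hence p ≥ 145/153.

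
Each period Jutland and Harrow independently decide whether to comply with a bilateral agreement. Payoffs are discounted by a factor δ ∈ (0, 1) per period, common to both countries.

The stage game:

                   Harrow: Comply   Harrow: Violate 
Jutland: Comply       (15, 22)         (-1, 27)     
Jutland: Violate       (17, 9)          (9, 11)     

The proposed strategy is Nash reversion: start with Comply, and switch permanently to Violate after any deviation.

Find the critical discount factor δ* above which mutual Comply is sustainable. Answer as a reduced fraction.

Jutland's threshold: (17−15)/(17−9) = 1/4.
Harrow's threshold: (27−22)/(27−11) = 5/16.
1/4 < 5/16, so Harrow binds and δ* = 5/16.

5/16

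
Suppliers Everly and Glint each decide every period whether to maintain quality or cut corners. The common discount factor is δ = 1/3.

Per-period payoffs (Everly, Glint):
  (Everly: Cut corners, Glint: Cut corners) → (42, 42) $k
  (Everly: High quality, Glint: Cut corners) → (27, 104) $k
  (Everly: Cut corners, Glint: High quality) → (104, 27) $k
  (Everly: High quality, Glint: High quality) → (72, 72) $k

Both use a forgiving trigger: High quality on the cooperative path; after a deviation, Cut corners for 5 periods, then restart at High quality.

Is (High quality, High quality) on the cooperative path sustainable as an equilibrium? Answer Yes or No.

No

Comparing payoff streams over the 6 periods until play realigns: cooperate → 72(1+δ+…+δ^5); deviate → 104 + 42(δ+…+δ^5).
Cooperation is sustained iff (72−42)(δ+…+δ^5) ≥ 104−72.
δ+…+δ^5 = 1/3·(1−(1/3)^5)/(1−1/3) = 0.4979, and (104−72)/(72−42) = 1.0667.
0.4979 < 1.0667, so cooperation is not sustainable.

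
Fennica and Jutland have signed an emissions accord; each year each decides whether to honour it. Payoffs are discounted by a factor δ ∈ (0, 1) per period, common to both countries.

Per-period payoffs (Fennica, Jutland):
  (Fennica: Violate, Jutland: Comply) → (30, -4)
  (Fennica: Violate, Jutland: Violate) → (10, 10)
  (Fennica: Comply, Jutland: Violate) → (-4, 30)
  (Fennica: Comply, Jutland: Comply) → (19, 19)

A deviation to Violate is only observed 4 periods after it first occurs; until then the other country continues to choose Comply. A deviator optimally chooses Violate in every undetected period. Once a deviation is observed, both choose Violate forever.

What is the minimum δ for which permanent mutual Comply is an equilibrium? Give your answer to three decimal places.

0.861

A deviator earns 30 for 4 periods, then 10 forever; cooperating earns 19 forever. Multiplying the IC by (1−δ):
19 ≥ 30(1−δ^4) + 10δ^4, so 20·δ^4 ≥ 11 and δ^4 ≥ 11/20.
δ ≥ (11/20)^(1/4) ≈ 0.861.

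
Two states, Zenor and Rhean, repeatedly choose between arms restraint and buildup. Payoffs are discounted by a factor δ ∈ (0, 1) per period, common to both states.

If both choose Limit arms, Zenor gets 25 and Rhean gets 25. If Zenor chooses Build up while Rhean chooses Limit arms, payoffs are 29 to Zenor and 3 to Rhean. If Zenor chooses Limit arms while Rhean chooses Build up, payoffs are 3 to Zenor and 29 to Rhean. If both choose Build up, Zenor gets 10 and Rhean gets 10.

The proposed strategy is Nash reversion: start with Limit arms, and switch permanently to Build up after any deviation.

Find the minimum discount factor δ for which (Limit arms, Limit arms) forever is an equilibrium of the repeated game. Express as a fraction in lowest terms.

One-period gain from deviating is 29 − 25 = 4. The loss is 25 − 10 = 15 in every subsequent period, with present value 15·δ/(1−δ).
Deviation is unprofitable when 15·δ/(1−δ) ≥ 4, i.e. δ/(1−δ) ≥ 4/15.
Equivalently δ ≥ 4/(4+15) = 4/19.

4/19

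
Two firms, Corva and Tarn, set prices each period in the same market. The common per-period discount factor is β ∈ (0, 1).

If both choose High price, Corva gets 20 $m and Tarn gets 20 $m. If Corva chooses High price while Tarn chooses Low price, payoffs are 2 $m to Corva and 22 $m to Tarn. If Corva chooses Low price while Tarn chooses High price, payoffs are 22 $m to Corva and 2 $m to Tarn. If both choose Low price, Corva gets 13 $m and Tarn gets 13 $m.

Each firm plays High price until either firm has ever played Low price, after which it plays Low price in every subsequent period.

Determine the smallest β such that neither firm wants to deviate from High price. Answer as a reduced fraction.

2/9

20/(1−β) ≥ 22 + 13β/(1−β)
20 ≥ 22 − 9β
β ≥ 2/9.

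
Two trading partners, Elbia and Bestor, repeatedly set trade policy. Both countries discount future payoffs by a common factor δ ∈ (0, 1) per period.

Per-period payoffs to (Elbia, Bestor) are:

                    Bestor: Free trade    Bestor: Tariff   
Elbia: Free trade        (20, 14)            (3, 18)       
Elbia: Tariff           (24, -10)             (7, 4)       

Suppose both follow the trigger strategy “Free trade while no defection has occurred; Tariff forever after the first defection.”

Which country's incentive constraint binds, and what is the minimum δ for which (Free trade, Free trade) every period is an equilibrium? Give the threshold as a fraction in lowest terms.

Bestor; δ ≥ 2/7

Elbia's threshold: (24−20)/(24−7) = 4/17.
Bestor's threshold: (18−14)/(18−4) = 2/7.
4/17 < 2/7, so Bestor binds and δ* = 2/7.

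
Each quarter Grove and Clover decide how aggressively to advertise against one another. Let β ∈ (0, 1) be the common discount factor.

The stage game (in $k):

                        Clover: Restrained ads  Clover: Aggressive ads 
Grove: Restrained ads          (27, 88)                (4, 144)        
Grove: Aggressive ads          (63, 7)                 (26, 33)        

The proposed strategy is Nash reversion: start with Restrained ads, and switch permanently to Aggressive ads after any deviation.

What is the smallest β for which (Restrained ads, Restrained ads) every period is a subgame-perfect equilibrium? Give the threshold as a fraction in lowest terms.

For Grove: deviation gain 63−27 = 36, per-period punishment loss 27−26 = 1. IC gives β ≥ 36/37.
For Clover: gain 56, loss 55 per period, so β ≥ 56/111.
The tighter constraint is Grove's, so cooperation needs β ≥ 36/37.

36/37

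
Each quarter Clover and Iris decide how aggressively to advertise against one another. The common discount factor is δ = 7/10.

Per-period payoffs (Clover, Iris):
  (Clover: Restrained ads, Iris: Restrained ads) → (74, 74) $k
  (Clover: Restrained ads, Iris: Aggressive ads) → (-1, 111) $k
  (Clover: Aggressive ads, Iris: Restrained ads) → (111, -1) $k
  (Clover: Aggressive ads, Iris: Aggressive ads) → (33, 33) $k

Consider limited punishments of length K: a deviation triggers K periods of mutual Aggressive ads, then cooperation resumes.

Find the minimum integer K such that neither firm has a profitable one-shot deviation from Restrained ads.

2

Need Σ_{k=1}^{K} δ^k ≥ (111−74)/(74−33) = 0.9024 at δ = 7/10.
At K = 1 the sum is 0.7000 < 0.9024; at K = 2 it is 1.1900 ≥ 0.9024.
So the minimum punishment length is K = 2.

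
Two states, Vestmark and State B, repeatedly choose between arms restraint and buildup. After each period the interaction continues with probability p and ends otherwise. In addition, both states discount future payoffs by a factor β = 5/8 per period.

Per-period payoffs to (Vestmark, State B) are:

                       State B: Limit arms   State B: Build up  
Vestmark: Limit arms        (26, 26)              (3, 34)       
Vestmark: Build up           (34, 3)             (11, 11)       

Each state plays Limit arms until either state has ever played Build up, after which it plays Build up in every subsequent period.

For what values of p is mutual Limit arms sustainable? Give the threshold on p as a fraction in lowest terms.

64/115

With continuation probability p and discount β, the effective per-period discount factor is βp.
Grim-trigger IC: βp ≥ (34−26)/(34−11) = 8/23.
So p ≥ (8/23)/(5/8) = 64/115.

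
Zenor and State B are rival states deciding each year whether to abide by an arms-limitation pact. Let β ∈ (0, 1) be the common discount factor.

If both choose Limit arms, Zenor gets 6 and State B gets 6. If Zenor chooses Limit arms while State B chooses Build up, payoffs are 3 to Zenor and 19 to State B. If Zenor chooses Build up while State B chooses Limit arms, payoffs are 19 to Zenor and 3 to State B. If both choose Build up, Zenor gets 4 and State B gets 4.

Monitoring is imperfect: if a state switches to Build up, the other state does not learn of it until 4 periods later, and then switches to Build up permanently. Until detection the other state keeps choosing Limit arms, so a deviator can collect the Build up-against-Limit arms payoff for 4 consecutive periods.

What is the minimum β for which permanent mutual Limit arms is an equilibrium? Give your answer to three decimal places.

0.965

Deviating for the 4 undetected periods gains 19−6 = 13 per period over cooperation, then loses 6−4 = 2 per period forever once punishment starts.
Gain: 13(1 + β + … + β^3); loss: 2·β^4/(1−β).
No profitable deviation ⇔ 13(1−β^4) ≤ 2·β^4, i.e. β^4 ≥ 13/(13+2) = 13/15.
Hence β ≥ (13/15)^(1/4) ≈ 0.965.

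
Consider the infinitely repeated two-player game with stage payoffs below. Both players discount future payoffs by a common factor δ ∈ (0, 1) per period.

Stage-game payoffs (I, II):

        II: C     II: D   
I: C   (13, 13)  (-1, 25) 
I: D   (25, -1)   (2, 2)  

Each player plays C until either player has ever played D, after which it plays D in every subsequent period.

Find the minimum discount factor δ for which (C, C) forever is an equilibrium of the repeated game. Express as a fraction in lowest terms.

13/(1−δ) ≥ 25 + 2δ/(1−δ)
13 ≥ 25 − 23δ
δ ≥ 12/23.

12/23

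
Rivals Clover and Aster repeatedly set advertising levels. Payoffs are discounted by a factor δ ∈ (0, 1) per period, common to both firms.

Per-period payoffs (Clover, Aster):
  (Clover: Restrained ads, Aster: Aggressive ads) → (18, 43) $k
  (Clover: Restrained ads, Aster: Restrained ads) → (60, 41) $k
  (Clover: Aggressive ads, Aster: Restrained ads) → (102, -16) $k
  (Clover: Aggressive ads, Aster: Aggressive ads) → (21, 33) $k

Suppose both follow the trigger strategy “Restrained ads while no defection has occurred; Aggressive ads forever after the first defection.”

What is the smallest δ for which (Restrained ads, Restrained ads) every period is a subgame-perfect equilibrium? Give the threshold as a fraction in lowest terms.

14/27

For Clover: deviation gain 102−60 = 42, per-period punishment loss 60−21 = 39. IC gives δ ≥ 42/81 = 14/27.
For Aster: gain 2, loss 8 per period, so δ ≥ 2/10 = 1/5.
The tighter constraint is Clover's, so cooperation needs δ ≥ 14/27.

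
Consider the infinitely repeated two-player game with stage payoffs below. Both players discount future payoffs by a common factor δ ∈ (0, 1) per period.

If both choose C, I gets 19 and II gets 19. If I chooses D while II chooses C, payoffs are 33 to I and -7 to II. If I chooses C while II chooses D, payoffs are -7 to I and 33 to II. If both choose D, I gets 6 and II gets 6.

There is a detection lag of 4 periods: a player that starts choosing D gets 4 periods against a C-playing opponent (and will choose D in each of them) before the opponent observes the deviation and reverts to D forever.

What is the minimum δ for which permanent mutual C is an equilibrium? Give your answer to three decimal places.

Deviating for the 4 undetected periods gains 33−19 = 14 per period over cooperation, then loses 19−6 = 13 per period forever once punishment starts.
Gain: 14(1 + δ + … + δ^3); loss: 13·δ^4/(1−δ).
No profitable deviation ⇔ 14(1−δ^4) ≤ 13·δ^4, i.e. δ^4 ≥ 14/(14+13) = 14/27.
Hence δ ≥ (14/27)^(1/4) ≈ 0.849.

0.849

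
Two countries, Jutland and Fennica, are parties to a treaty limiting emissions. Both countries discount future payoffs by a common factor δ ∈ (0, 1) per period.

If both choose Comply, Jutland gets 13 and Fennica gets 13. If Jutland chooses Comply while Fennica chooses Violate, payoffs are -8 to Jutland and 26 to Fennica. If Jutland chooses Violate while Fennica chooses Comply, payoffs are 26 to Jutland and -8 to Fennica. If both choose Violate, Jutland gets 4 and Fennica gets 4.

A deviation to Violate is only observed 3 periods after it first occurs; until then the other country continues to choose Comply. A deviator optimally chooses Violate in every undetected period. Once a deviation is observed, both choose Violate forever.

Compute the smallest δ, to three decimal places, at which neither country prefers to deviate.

0.839

The best deviation is to choose Violate for all 3 undetected periods, earning 26 each, then 4 forever once detected.
Deviation value: 26(1−δ^3)/(1−δ) + 4δ^3/(1−δ); cooperation value: 13/(1−δ).
IC: 13 ≥ 26(1−δ^3) + 4δ^3 = 26 − 22δ^3.
So δ^3 ≥ 13/22, giving δ ≥ (13/22)^(1/3) ≈ 0.839.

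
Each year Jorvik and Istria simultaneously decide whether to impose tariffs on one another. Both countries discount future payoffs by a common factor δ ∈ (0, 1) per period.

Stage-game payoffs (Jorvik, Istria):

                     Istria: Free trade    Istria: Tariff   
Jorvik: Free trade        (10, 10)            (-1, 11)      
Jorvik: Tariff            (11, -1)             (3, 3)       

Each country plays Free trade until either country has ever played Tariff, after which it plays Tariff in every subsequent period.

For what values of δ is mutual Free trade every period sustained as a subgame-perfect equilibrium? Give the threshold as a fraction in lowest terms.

Under grim trigger the critical discount factor is (T−C)/(T−P) with T = 11, C = 10, P = 3.
δ* = (11−10)/(11−3) = 1/8.

1/8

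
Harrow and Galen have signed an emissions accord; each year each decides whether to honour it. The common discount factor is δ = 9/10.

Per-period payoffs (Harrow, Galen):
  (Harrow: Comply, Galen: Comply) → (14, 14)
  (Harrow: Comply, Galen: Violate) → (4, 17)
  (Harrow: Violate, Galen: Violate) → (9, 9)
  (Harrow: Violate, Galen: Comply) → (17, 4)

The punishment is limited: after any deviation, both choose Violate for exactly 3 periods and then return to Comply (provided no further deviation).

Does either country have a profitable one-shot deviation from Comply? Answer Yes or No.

Comparing payoff streams over the 4 periods until play realigns: cooperate → 14(1+δ+…+δ^3); deviate → 17 + 9(δ+…+δ^3).
Cooperation is sustained iff (14−9)(δ+…+δ^3) ≥ 17−14.
δ+…+δ^3 = 9/10·(1−(9/10)^3)/(1−9/10) = 2.4390, and (17−14)/(14−9) = 0.6000.
2.4390 ≥ 0.6000, so cooperation is sustainable.

No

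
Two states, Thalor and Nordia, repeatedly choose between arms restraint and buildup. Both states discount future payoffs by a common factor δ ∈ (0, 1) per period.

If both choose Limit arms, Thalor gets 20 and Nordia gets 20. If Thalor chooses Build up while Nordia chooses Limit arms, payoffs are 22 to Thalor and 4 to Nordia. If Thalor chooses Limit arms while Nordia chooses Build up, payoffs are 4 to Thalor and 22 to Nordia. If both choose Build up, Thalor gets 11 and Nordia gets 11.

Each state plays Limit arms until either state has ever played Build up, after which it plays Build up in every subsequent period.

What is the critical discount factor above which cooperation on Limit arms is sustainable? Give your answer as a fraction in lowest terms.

Cooperation forever yields 20 each period: 20/(1−δ).
Deviating yields 22 once, then 11 forever: 22 + 11δ/(1−δ).
No profitable deviation requires 20/(1−δ) ≥ 22 + 11δ/(1−δ).
Multiplying by (1−δ): 20 ≥ 22(1−δ) + 11δ = 22 − 11δ.
So 11δ ≥ 2, i.e. δ ≥ 2/11.

2/11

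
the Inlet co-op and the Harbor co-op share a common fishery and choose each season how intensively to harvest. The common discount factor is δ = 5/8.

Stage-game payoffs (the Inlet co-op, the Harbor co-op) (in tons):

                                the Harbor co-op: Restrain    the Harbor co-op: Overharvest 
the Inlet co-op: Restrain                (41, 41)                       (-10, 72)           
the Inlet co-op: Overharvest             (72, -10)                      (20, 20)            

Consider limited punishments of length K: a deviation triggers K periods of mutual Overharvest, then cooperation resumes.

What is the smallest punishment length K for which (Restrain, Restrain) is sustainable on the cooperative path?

No profitable deviation requires (41−20)(δ+…+δ^K) ≥ 72−41, i.e. δ+…+δ^K ≥ 31/21 ≈ 1.4762.
With δ = 5/8, the partial sums are K=1: 0.6250, K=2: 1.0156, K=3: 1.2598, K=4: 1.4124, K=5: 1.5077.
K = 5 is the first length at which the sum reaches 1.4762.

5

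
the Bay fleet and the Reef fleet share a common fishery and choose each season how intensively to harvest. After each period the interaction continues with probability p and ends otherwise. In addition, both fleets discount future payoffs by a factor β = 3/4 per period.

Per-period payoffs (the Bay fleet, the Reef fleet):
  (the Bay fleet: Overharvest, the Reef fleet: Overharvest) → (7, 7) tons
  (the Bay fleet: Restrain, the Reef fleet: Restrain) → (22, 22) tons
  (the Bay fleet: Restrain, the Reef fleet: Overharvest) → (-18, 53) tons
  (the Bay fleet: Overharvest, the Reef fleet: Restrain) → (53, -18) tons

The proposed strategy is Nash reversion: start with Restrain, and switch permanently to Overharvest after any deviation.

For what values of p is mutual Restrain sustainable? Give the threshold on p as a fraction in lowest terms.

62/69

Expected continuation weight on next period's payoff is β·p = 3/4·p, which plays the role of the discount factor.
Cooperation requires 3/4·p ≥ (53−22)/(53−7) = 31/46, hence p ≥ 62/69.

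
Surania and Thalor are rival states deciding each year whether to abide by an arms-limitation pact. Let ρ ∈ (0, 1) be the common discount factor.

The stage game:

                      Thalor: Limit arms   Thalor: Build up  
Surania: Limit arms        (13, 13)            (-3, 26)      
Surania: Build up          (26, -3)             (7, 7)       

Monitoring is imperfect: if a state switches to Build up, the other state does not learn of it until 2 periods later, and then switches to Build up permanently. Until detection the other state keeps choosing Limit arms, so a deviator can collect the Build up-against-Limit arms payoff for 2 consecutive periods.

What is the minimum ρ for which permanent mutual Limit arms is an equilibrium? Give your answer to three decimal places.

A deviator earns 26 for 2 periods, then 7 forever; cooperating earns 13 forever. Multiplying the IC by (1−ρ):
13 ≥ 26(1−ρ^2) + 7ρ^2, so 19·ρ^2 ≥ 13 and ρ^2 ≥ 13/19.
ρ ≥ (13/19)^(1/2) ≈ 0.827.

0.827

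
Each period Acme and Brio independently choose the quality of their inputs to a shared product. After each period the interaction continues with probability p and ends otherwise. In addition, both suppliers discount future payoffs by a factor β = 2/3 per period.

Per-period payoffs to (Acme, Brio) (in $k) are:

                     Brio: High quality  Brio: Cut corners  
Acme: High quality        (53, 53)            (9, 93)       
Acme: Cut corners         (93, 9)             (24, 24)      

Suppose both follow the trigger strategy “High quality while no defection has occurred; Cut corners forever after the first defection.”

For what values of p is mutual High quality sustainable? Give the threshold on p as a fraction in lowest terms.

20/23

Expected continuation weight on next period's payoff is β·p = 2/3·p, which plays the role of the discount factor.
Cooperation requires 2/3·p ≥ (93−53)/(93−24) = 40/69, hence p ≥ 20/23.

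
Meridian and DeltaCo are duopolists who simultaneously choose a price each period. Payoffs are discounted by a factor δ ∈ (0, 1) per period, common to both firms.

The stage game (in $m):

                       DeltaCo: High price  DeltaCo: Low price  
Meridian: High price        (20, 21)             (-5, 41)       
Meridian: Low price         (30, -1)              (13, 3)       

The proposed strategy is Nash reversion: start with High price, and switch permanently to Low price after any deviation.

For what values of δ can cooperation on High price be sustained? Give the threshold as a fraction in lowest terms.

Meridian's threshold: (30−20)/(30−13) = 10/17.
DeltaCo's threshold: (41−21)/(41−3) = 10/19.
10/17 > 10/19, so Meridian binds and δ* = 10/17.

10/17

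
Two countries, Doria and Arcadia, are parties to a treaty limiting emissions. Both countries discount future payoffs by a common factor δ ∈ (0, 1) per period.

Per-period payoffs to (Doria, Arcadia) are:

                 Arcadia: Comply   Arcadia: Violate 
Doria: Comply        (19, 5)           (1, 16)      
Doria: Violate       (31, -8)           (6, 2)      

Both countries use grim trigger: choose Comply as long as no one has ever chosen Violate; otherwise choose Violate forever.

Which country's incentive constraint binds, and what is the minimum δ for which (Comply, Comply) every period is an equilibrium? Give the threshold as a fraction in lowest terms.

Arcadia; δ ≥ 11/14

Doria: cooperation gives 19 each period; deviation gives 31 once then 6 forever.
  19/(1−δ) ≥ 31 + 6δ/(1−δ) ⇒ δ ≥ 12/25.
Arcadia: cooperation gives 5 each period; deviation gives 16 once then 2 forever.
  δ ≥ 11/14.
Both must hold, so the binding constraint is Arcadia's: δ ≥ 11/14.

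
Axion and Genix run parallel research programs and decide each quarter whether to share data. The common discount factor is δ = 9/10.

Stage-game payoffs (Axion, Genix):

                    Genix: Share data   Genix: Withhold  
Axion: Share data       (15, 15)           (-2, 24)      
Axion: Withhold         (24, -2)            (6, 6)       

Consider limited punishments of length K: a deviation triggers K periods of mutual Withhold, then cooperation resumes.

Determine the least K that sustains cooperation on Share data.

Need Σ_{k=1}^{K} δ^k ≥ (24−15)/(15−6) = 1.0000 at δ = 9/10.
At K = 1 the sum is 0.9000 < 1.0000; at K = 2 it is 1.7100 ≥ 1.0000.
So the minimum punishment length is K = 2.

2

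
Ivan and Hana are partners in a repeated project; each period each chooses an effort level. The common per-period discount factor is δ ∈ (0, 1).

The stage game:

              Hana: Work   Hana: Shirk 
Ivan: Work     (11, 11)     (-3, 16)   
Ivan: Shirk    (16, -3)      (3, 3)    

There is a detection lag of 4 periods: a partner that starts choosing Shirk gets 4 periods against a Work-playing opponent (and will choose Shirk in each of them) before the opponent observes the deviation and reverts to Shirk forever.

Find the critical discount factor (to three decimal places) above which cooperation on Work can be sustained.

A deviator earns 16 for 4 periods, then 3 forever; cooperating earns 11 forever. Multiplying the IC by (1−δ):
11 ≥ 16(1−δ^4) + 3δ^4, so 13·δ^4 ≥ 5 and δ^4 ≥ 5/13.
δ ≥ (5/13)^(1/4) ≈ 0.788.

0.788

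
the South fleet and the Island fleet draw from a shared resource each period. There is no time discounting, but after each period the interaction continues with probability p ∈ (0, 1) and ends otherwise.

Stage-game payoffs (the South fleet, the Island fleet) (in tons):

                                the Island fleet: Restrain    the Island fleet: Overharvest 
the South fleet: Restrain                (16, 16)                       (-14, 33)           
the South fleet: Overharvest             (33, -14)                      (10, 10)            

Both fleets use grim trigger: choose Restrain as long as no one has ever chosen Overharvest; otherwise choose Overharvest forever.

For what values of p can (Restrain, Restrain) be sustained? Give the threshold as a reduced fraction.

17/23

With no time discounting, the continuation probability p plays the role of the discount factor.
Grim-trigger IC: 16/(1−p) ≥ 33 + 10p/(1−p) ⇒ p ≥ (33−16)/(33−10) = 17/23.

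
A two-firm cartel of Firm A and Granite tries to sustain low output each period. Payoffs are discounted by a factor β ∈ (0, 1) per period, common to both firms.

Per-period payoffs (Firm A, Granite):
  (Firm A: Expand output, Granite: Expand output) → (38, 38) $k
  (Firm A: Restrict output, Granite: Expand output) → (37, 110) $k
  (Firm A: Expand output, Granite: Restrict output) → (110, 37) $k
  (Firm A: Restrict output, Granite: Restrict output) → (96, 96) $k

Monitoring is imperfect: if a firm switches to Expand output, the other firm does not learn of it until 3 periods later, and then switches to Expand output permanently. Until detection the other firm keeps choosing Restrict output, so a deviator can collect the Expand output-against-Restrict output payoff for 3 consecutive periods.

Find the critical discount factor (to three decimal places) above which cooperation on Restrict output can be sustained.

A deviator earns 110 for 3 periods, then 38 forever; cooperating earns 96 forever. Multiplying the IC by (1−β):
96 ≥ 110(1−β^3) + 38β^3, so 72·β^3 ≥ 14 and β^3 ≥ 7/36.
β ≥ (7/36)^(1/3) ≈ 0.579.

0.579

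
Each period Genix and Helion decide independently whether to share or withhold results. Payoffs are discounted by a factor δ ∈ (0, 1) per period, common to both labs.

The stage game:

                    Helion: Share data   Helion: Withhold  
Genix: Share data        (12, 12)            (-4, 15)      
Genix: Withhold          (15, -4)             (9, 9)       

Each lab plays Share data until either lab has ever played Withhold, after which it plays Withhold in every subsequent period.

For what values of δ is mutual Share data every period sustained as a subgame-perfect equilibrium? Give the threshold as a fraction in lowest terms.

12/(1−δ) ≥ 15 + 9δ/(1−δ)
12 ≥ 15 − 6δ
δ ≥ 3/6 = 1/2.

1/2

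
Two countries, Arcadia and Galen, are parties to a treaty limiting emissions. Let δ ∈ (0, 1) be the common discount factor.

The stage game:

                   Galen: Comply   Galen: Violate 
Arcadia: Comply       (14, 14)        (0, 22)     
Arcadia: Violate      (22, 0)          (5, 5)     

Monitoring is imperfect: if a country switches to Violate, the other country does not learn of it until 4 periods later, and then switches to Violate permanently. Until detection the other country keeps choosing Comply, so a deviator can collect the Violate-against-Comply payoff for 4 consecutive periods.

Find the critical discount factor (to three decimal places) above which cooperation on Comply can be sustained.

A deviator earns 22 for 4 periods, then 5 forever; cooperating earns 14 forever. Multiplying the IC by (1−δ):
14 ≥ 22(1−δ^4) + 5δ^4, so 17·δ^4 ≥ 8 and δ^4 ≥ 8/17.
δ ≥ (8/17)^(1/4) ≈ 0.828.

0.828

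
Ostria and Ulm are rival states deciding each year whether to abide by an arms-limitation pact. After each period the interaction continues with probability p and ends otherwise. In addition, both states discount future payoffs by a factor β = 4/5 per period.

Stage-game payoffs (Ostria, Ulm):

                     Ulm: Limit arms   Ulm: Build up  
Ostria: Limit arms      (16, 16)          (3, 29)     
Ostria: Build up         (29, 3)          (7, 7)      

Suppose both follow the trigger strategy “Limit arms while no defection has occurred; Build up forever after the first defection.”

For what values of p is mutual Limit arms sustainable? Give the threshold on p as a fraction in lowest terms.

65/88

With continuation probability p and discount β, the effective per-period discount factor is βp.
Grim-trigger IC: βp ≥ (29−16)/(29−7) = 13/22.
So p ≥ (13/22)/(4/5) = 65/88.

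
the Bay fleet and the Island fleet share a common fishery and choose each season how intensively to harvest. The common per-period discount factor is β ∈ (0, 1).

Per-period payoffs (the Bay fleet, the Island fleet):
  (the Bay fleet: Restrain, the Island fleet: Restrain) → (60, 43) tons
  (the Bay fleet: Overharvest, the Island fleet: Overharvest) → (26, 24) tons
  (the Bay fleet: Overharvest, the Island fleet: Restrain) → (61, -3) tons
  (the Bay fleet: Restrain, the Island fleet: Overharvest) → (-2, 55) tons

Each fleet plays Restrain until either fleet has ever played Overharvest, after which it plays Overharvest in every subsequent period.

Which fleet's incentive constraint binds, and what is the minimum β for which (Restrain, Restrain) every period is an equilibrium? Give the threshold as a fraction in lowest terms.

the Island fleet; β ≥ 12/31

For the Bay fleet: deviation gain 61−60 = 1, per-period punishment loss 60−26 = 34. IC gives β ≥ 1/35.
For the Island fleet: gain 12, loss 19 per period, so β ≥ 12/31.
The tighter constraint is the Island fleet's, so cooperation needs β ≥ 12/31.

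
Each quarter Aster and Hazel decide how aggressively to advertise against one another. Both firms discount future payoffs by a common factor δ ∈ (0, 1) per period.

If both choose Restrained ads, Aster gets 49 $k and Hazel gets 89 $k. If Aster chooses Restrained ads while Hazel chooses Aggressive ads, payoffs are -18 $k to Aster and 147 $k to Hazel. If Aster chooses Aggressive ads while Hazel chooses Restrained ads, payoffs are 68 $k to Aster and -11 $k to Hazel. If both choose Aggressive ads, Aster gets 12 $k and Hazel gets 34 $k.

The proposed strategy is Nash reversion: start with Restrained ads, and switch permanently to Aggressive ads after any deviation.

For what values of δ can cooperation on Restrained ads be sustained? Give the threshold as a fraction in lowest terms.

58/113

For Aster: deviation gain 68−49 = 19, per-period punishment loss 49−12 = 37. IC gives δ ≥ 19/56.
For Hazel: gain 58, loss 55 per period, so δ ≥ 58/113.
The tighter constraint is Hazel's, so cooperation needs δ ≥ 58/113.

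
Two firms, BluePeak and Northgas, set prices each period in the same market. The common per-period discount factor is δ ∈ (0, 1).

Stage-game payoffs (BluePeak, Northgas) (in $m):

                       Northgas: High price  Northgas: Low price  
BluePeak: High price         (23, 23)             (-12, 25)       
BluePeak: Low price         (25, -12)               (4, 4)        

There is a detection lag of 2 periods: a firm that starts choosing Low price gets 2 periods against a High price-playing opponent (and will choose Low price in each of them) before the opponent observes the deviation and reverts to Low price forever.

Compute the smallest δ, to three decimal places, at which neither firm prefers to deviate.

0.309

A deviator earns 25 for 2 periods, then 4 forever; cooperating earns 23 forever. Multiplying the IC by (1−δ):
23 ≥ 25(1−δ^2) + 4δ^2, so 21·δ^2 ≥ 2 and δ^2 ≥ 2/21.
δ ≥ (2/21)^(1/2) ≈ 0.309.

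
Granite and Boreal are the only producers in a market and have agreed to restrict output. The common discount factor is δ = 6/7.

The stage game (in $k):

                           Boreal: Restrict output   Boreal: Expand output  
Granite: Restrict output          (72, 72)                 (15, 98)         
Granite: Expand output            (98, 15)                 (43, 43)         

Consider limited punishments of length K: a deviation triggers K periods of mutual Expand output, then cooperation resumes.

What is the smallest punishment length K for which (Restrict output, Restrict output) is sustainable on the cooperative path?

IC: δ(1−δ^K)/(1−δ) ≥ (98−72)/(72−43) = 26/29.
With δ = 6/7: need 1 − δ^K ≥ 26/29·(1−6/7)/(6/7), i.e. δ^K ≤ 0.8506.
Since (6/7)^1 = 0.8571 and (6/7)^2 = 0.7347, the smallest such K is 2.

2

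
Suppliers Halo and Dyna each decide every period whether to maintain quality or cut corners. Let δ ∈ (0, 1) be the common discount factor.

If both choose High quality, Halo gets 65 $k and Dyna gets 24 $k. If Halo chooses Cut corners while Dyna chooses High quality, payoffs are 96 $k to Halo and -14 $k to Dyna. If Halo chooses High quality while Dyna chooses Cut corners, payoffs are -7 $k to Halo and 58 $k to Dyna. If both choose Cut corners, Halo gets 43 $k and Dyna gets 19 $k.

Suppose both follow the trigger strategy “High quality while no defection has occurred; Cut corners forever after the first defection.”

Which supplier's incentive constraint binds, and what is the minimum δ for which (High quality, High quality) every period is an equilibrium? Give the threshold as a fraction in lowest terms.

For Halo: deviation gain 96−65 = 31, per-period punishment loss 65−43 = 22. IC gives δ ≥ 31/53.
For Dyna: gain 34, loss 5 per period, so δ ≥ 34/39.
The tighter constraint is Dyna's, so cooperation needs δ ≥ 34/39.

Dyna; δ ≥ 34/39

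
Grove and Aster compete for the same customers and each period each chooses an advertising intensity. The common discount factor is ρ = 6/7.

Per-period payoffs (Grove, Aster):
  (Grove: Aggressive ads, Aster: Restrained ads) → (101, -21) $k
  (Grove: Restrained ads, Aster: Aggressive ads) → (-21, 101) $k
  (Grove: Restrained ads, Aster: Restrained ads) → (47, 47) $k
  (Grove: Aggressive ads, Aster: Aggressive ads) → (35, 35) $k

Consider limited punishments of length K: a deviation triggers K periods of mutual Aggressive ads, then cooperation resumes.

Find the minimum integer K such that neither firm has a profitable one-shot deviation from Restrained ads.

9

Need Σ_{k=1}^{K} ρ^k ≥ (101−47)/(47−35) = 4.5000 at ρ = 6/7.
At K = 8 the sum is 4.2519 < 4.5000; at K = 9 it is 4.5016 ≥ 4.5000.
So the minimum punishment length is K = 9.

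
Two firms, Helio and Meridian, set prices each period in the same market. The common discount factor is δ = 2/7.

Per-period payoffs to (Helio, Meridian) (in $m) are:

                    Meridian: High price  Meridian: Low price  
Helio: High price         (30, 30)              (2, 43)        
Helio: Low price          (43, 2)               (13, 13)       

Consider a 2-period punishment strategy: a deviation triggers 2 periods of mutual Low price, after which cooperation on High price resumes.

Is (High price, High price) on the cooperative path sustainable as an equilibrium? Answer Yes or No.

A one-shot deviation gives 43 now, then 13 for 2 periods, then back to 30.
Gain from deviating: (43−30) today; loss: (30−13) in each of the next 2 periods.
No-deviation condition: (30−13)(δ+…+δ^2) ≥ 43−30, i.e. δ+…+δ^2 ≥ 13/17.
At δ = 2/7: δ+…+δ^2 = 0.3673 < 0.7647.
So cooperation is not sustainable.

No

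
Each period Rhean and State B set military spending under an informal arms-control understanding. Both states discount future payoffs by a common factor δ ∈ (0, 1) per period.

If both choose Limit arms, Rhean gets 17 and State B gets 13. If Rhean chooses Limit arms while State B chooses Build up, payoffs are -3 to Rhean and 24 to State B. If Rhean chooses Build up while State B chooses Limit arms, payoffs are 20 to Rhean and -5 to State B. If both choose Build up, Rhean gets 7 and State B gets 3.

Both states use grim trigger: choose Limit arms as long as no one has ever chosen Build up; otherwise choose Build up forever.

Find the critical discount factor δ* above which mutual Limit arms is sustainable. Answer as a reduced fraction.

11/21

Rhean's threshold: (20−17)/(20−7) = 3/13.
State B's threshold: (24−13)/(24−3) = 11/21.
3/13 < 11/21, so State B binds and δ* = 11/21.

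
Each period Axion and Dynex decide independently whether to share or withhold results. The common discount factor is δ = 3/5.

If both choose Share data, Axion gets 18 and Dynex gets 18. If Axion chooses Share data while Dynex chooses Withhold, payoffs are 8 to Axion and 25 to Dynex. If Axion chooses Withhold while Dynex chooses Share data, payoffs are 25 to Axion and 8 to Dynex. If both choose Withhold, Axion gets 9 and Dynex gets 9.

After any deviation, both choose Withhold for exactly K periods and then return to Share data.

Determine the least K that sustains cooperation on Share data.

2

No profitable deviation requires (18−9)(δ+…+δ^K) ≥ 25−18, i.e. δ+…+δ^K ≥ 7/9 ≈ 0.7778.
With δ = 3/5, the partial sums are K=1: 0.6000, K=2: 0.9600.
K = 2 is the first length at which the sum reaches 0.7778.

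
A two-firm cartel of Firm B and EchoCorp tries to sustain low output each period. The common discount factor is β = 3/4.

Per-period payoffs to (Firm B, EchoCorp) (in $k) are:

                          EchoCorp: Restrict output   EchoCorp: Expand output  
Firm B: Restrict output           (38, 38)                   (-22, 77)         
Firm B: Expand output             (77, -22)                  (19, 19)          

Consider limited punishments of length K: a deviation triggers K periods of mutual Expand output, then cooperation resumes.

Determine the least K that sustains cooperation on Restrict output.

Need Σ_{k=1}^{K} β^k ≥ (77−38)/(38−19) = 2.0526 at β = 3/4.
At K = 4 the sum is 2.0508 < 2.0526; at K = 5 it is 2.2881 ≥ 2.0526.
So the minimum punishment length is K = 5.

5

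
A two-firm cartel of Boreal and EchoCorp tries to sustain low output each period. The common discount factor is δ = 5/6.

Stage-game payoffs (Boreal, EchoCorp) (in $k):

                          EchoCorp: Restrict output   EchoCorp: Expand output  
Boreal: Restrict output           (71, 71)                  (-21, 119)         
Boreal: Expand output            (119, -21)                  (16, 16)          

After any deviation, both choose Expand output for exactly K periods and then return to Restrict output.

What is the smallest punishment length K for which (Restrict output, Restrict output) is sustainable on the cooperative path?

2

Need Σ_{k=1}^{K} δ^k ≥ (119−71)/(71−16) = 0.8727 at δ = 5/6.
At K = 1 the sum is 0.8333 < 0.8727; at K = 2 it is 1.5278 ≥ 0.8727.
So the minimum punishment length is K = 2.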